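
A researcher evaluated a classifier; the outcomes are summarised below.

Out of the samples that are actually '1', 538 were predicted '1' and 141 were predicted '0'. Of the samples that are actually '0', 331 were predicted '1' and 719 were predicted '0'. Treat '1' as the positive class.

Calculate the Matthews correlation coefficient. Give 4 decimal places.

MCC = (TP·TN − FP·FN) / √((TP+FP)(TP+FN)(TN+FP)(TN+FN))
Numerator = 538·719 − 331·141 = 340151
Denominator = √(869·679·1050·860) = √532816053000 = 729942.4998
MCC = 340151 / 729942.4998 = 0.4660

0.4660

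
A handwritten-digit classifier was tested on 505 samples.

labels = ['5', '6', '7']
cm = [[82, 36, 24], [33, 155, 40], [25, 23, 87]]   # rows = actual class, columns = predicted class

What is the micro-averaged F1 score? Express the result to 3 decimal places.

Micro-averaging pools counts across classes: ΣTP=324, ΣFP=181, ΣFN=181.
Micro-F1 score = 2·TP/(2·TP+FP+FN) on pooled counts = 0.642 (equals overall accuracy in single-label multiclass).

0.642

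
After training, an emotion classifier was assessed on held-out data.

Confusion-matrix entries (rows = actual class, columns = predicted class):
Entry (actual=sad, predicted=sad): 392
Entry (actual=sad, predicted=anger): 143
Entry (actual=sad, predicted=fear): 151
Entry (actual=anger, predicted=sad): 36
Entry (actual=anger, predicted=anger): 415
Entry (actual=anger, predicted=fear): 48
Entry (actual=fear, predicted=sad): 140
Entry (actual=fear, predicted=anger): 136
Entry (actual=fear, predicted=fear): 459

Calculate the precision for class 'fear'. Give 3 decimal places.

0.698

Treat 'fear' as positive and all other classes as negative.
precision = TP/(TP+FP).
fear: TP=459, FP=151+48=199 → 459/658 = 0.6976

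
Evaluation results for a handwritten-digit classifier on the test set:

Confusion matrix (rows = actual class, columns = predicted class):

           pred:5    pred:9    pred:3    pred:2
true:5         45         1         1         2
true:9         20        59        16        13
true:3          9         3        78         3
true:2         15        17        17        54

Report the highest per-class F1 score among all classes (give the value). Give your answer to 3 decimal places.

0.761

Per-class F1 score (2·TP/(2·TP+FP+FN)):
  5: TP=45, FP=20+9+15=44, FN=1+1+2=4 → 90/138 = 0.6522
  9: TP=59, FP=1+3+17=21, FN=20+16+13=49 → 118/188 = 0.6277
  3: TP=78, FP=1+16+17=34, FN=9+3+3=15 → 156/205 = 0.7610
  2: TP=54, FP=2+13+3=18, FN=15+17+17=49 → 108/175 = 0.6171
Highest is class '3' with F1 score = 0.761.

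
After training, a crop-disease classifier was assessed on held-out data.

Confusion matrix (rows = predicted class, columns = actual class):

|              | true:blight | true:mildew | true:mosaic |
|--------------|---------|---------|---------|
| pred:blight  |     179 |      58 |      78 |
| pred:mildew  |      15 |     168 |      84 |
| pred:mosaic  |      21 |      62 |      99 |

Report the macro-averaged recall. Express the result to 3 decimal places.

0.598

Per-class recall (TP/(TP+FN)):
  blight: TP=179, FN=15+21=36 → 179/215 = 0.8326
  mildew: TP=168, FN=58+62=120 → 168/288 = 0.5833
  mosaic: TP=99, FN=78+84=162 → 99/261 = 0.3793
Macro-recall = mean = (0.8326 + 0.5833 + 0.3793) / 3 = 0.598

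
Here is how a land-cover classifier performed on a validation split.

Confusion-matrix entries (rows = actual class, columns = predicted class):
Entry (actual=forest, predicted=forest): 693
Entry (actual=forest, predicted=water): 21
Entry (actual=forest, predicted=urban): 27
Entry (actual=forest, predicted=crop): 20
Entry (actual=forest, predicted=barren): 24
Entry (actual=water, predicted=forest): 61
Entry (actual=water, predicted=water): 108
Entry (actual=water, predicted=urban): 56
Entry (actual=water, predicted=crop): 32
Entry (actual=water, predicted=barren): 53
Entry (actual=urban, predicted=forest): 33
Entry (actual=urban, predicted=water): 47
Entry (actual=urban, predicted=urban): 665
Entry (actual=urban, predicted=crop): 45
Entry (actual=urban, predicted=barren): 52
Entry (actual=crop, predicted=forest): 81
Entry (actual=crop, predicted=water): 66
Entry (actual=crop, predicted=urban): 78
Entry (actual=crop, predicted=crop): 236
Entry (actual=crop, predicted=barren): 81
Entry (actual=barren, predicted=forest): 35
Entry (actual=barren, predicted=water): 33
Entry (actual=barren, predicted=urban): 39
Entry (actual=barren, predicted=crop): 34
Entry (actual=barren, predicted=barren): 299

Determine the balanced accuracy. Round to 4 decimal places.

0.6272

Balanced accuracy = mean of per-class recall.
  forest: recall = 693/785 = 0.88280
  water: recall = 108/310 = 0.34839
  urban: recall = 665/842 = 0.78979
  crop: recall = 236/542 = 0.43542
  barren: recall = 299/440 = 0.67955
Mean = (0.88280 + 0.34839 + 0.78979 + 0.43542 + 0.67955) / 5 = 0.6272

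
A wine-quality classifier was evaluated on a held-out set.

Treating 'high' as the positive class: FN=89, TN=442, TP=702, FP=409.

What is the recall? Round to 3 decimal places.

Recall = TP/(TP+FN) = 702/(702+89) = 702/791 = 0.887

0.887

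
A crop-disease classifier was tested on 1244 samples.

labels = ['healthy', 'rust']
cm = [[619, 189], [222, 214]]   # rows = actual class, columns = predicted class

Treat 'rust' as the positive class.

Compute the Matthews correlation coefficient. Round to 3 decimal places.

MCC = (TP·TN − FP·FN) / √((TP+FP)(TP+FN)(TN+FP)(TN+FN))
Numerator = 214·619 − 189·222 = 90508
Denominator = √(403·436·808·841) = √119398505824 = 345540.8888
MCC = 90508 / 345540.8888 = 0.262

0.262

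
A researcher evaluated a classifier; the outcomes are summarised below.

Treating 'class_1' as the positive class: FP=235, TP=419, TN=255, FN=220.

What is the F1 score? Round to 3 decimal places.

Precision = TP/(TP+FP) = 419/654 = 0.6407
Recall = TP/(TP+FN) = 419/639 = 0.6557
F1 = 2·TP/(2·TP+FP+FN) = 838/1293 = 0.648

0.648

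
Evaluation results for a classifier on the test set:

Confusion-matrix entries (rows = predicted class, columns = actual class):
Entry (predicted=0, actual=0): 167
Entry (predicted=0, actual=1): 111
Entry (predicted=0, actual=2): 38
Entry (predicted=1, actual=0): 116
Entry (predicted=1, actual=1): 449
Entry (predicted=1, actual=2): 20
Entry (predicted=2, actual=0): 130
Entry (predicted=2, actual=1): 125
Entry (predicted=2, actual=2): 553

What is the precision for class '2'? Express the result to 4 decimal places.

0.6844

One-vs-rest for '2': TP = diagonal; FP = other classes predicted '2'; FN = '2' predicted as other.
precision = TP/(TP+FP).
2: TP=553, FP=130+125=255 → 553/808 = 0.68441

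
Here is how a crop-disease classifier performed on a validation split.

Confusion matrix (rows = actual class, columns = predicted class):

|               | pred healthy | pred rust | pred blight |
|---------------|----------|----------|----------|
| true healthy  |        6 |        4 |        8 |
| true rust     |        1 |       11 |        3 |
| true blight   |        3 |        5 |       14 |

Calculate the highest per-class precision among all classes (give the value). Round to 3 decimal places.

Per-class precision (TP/(TP+FP)):
  healthy: TP=6, FP=1+3=4 → 6/10 = 0.6000
  rust: TP=11, FP=4+5=9 → 11/20 = 0.5500
  blight: TP=14, FP=8+3=11 → 14/25 = 0.5600
Highest is class 'healthy' with precision = 0.600.

0.600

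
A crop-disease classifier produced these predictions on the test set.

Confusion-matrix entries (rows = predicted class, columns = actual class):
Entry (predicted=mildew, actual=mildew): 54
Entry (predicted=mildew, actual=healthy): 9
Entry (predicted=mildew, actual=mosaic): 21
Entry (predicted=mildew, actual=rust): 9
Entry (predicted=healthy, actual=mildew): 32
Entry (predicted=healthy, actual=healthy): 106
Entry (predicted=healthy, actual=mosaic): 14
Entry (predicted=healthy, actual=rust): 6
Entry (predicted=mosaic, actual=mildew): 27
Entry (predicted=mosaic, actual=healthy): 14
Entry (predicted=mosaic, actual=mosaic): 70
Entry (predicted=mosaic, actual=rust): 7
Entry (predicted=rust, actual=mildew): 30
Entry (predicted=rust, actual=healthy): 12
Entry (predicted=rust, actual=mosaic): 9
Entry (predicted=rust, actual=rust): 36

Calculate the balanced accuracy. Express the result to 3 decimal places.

0.591

Balanced accuracy = mean of per-class recall.
  mildew: recall = 54/143 = 0.3776
  healthy: recall = 106/141 = 0.7518
  mosaic: recall = 70/114 = 0.6140
  rust: recall = 36/58 = 0.6207
Mean = (0.3776 + 0.7518 + 0.6140 + 0.6207) / 4 = 0.591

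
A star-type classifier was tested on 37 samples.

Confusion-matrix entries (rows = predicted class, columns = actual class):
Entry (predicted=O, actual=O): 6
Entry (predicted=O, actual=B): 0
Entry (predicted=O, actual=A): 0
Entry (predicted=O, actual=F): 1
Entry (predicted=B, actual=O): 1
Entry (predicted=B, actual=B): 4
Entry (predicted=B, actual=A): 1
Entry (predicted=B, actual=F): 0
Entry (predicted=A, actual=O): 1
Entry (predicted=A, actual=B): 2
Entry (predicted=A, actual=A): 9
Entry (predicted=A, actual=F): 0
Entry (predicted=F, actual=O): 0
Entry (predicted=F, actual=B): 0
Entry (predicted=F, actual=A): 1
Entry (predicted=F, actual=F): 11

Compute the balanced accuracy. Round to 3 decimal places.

0.788

Balanced accuracy = mean of per-class recall.
  O: recall = 6/8 = 0.7500
  B: recall = 4/6 = 0.6667
  A: recall = 9/11 = 0.8182
  F: recall = 11/12 = 0.9167
Mean = (0.7500 + 0.6667 + 0.8182 + 0.9167) / 4 = 0.788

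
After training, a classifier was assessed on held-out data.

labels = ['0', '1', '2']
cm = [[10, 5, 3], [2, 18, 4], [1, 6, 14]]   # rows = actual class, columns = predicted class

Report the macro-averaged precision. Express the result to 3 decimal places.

Per-class precision (TP/(TP+FP)):
  0: TP=10, FP=2+1=3 → 10/13 = 0.7692
  1: TP=18, FP=5+6=11 → 18/29 = 0.6207
  2: TP=14, FP=3+4=7 → 14/21 = 0.6667
Macro-precision = mean = (0.7692 + 0.6207 + 0.6667) / 3 = 0.686

0.686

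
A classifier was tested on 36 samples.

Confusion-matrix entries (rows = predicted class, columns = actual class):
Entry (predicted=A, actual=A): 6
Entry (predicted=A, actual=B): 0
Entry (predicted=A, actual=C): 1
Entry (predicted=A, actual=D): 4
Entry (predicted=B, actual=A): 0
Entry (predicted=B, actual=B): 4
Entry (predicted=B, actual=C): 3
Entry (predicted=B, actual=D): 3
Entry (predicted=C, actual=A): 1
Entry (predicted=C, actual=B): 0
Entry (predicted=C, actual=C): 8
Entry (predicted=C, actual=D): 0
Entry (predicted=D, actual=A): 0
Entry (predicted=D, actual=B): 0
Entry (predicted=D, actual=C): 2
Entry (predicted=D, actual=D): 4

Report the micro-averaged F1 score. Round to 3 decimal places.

0.611

Micro-averaging pools counts across classes: ΣTP=22, ΣFP=14, ΣFN=14.
Micro-F1 score = 2·TP/(2·TP+FP+FN) on pooled counts = 0.611 (equals overall accuracy in single-label multiclass).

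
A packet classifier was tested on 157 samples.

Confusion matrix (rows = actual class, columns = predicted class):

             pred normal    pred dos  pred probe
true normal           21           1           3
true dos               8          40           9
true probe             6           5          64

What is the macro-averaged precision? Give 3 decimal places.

Per-class precision (TP/(TP+FP)):
  normal: TP=21, FP=8+6=14 → 21/35 = 0.6000
  dos: TP=40, FP=1+5=6 → 40/46 = 0.8696
  probe: TP=64, FP=3+9=12 → 64/76 = 0.8421
Macro-precision = mean = (0.6000 + 0.8696 + 0.8421) / 3 = 0.771

0.771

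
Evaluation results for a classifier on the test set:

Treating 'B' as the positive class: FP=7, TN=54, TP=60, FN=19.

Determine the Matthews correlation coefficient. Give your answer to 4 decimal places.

MCC = (TP·TN − FP·FN) / √((TP+FP)(TP+FN)(TN+FP)(TN+FN))
Numerator = 60·54 − 7·19 = 3107
Denominator = √(67·79·61·73) = √23569729 = 4854.8665
MCC = 3107 / 4854.8665 = 0.6400

0.6400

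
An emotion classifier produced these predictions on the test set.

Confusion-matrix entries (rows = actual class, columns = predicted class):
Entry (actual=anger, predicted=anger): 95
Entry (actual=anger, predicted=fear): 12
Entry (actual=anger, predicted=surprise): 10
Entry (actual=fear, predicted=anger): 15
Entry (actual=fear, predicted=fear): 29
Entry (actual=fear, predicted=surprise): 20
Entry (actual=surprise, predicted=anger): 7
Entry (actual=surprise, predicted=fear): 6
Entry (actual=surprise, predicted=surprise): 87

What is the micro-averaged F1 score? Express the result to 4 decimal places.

0.7509

Micro-averaging pools counts across classes: ΣTP=211, ΣFP=70, ΣFN=70.
Micro-F1 score = 2·TP/(2·TP+FP+FN) on pooled counts = 0.7509 (equals overall accuracy in single-label multiclass).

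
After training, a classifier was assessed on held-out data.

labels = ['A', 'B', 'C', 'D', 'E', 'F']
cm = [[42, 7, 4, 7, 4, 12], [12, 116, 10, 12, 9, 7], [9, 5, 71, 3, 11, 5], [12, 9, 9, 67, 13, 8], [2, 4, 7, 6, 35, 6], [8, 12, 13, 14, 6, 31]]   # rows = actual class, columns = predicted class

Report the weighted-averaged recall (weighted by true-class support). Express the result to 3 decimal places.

0.595

Per-class recall (TP/(TP+FN)):
  A: TP=42, FN=7+4+7+4+12=34 → 42/76 = 0.5526
  B: TP=116, FN=12+10+12+9+7=50 → 116/166 = 0.6988
  C: TP=71, FN=9+5+3+11+5=33 → 71/104 = 0.6827
  D: TP=67, FN=12+9+9+13+8=51 → 67/118 = 0.5678
  E: TP=35, FN=2+4+7+6+6=25 → 35/60 = 0.5833
  F: TP=31, FN=8+12+13+14+6=53 → 31/84 = 0.3690
Weighted-recall = Σ (supportᵢ/N)·recallᵢ with N=608: (76/608)·0.5526 + (166/608)·0.6988 + (104/608)·0.6827 + (118/608)·0.5678 + (60/608)·0.5833 + (84/608)·0.3690 = 0.595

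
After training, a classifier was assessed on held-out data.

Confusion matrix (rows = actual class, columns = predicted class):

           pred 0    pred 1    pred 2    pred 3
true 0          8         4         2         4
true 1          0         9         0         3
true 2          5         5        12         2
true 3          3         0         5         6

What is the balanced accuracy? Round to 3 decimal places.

0.531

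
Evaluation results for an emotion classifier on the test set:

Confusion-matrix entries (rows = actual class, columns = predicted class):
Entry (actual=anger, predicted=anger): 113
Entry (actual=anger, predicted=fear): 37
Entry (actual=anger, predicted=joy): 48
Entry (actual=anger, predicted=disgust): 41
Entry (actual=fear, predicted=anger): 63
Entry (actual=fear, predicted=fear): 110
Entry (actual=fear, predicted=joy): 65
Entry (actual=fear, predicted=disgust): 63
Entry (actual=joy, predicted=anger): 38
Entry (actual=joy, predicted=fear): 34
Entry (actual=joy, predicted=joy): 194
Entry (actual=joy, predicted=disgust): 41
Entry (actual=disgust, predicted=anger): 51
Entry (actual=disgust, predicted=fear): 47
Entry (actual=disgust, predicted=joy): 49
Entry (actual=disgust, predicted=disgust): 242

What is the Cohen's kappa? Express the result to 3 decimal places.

Observed agreement pₒ = trace/N = 659/1236 = 0.5332
Expected agreement pₑ = Σ (rowᵢ·colᵢ)/N² = (239·265 + 301·228 + 307·356 + 389·387)/1236² = 0.2565
κ = (pₒ − pₑ)/(1 − pₑ) = (0.5332 − 0.2565)/(1 − 0.2565) = 0.372

0.372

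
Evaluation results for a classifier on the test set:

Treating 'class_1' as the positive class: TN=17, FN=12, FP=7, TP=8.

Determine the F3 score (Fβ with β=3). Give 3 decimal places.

Fβ = (1+β²)·TP / ((1+β²)·TP + β²·FN + FP), with β²=9
= 10·8 / (10·8 + 9·12 + 7) = 0.410

0.410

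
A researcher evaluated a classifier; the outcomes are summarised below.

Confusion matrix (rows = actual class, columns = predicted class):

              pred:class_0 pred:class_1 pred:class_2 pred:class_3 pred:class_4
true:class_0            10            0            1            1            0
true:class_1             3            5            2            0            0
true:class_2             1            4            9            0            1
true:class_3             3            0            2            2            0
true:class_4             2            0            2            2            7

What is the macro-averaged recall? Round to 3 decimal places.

0.552

Per-class recall (TP/(TP+FN)):
  class_0: TP=10, FN=0+1+1+0=2 → 10/12 = 0.8333
  class_1: TP=5, FN=3+2+0+0=5 → 5/10 = 0.5000
  class_2: TP=9, FN=1+4+0+1=6 → 9/15 = 0.6000
  class_3: TP=2, FN=3+0+2+0=5 → 2/7 = 0.2857
  class_4: TP=7, FN=2+0+2+2=6 → 7/13 = 0.5385
Macro-recall = mean = (0.8333 + 0.5000 + 0.6000 + 0.2857 + 0.5385) / 5 = 0.552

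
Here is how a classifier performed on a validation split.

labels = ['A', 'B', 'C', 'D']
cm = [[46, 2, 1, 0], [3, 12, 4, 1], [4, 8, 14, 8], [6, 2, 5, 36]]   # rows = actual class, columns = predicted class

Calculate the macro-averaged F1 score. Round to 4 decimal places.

Per-class F1 score (2·TP/(2·TP+FP+FN)):
  A: TP=46, FP=3+4+6=13, FN=2+1+0=3 → 92/108 = 0.85185
  B: TP=12, FP=2+8+2=12, FN=3+4+1=8 → 24/44 = 0.54545
  C: TP=14, FP=1+4+5=10, FN=4+8+8=20 → 28/58 = 0.48276
  D: TP=36, FP=0+1+8=9, FN=6+2+5=13 → 72/94 = 0.76596
Macro-F1 score = mean = (0.85185 + 0.54545 + 0.48276 + 0.76596) / 4 = 0.6615

0.6615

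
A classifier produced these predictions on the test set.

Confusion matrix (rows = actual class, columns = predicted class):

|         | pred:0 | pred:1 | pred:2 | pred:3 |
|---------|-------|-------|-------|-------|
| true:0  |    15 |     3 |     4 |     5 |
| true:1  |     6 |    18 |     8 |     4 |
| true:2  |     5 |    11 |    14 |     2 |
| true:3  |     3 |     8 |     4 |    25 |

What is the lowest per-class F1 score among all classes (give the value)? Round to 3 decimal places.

0.452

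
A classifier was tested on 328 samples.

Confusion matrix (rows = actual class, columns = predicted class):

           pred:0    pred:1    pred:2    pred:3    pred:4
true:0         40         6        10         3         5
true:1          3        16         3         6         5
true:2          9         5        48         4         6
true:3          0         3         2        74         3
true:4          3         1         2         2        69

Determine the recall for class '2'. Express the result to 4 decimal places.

0.6667

recall = TP/(TP+FN).
2: TP=48, FN=9+5+4+6=24 → 48/72 = 0.66667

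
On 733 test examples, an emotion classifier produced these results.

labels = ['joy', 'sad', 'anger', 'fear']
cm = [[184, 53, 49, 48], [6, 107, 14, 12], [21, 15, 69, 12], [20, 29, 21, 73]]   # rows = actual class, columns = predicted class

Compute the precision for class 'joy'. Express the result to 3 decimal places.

Treat 'joy' as positive and all other classes as negative.
precision = TP/(TP+FP).
joy: TP=184, FP=6+21+20=47 → 184/231 = 0.7965

0.797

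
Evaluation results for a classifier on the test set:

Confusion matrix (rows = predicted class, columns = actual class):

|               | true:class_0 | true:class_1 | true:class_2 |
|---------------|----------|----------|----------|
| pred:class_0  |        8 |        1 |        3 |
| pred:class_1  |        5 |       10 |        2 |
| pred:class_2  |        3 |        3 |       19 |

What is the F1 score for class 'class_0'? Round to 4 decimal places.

0.5714

F1 score = 2·TP/(2·TP+FP+FN).
class_0: TP=8, FP=1+3=4, FN=5+3=8 → 16/28 = 0.57143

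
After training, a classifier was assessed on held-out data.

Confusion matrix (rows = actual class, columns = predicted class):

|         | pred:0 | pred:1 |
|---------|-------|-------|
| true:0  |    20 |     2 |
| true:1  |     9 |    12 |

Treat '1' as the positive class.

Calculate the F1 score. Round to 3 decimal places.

Precision = TP/(TP+FP) = 12/14 = 0.8571
Recall = TP/(TP+FN) = 12/21 = 0.5714
F1 = 2·TP/(2·TP+FP+FN) = 24/35 = 0.686

0.686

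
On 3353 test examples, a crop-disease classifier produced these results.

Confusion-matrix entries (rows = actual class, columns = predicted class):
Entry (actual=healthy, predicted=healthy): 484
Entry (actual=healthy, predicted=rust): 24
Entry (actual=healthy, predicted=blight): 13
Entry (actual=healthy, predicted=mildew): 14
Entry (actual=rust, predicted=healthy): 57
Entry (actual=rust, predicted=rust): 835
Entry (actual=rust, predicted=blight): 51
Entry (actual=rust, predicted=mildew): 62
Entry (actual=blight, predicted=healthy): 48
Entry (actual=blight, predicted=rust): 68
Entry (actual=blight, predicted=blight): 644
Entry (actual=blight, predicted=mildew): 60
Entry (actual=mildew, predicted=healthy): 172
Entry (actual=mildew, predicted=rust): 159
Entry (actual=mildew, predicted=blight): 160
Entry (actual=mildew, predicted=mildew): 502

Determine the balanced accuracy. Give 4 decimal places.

0.7566

Balanced accuracy = mean of per-class recall.
  healthy: recall = 484/535 = 0.90467
  rust: recall = 835/1005 = 0.83085
  blight: recall = 644/820 = 0.78537
  mildew: recall = 502/993 = 0.50554
Mean = (0.90467 + 0.83085 + 0.78537 + 0.50554) / 4 = 0.7566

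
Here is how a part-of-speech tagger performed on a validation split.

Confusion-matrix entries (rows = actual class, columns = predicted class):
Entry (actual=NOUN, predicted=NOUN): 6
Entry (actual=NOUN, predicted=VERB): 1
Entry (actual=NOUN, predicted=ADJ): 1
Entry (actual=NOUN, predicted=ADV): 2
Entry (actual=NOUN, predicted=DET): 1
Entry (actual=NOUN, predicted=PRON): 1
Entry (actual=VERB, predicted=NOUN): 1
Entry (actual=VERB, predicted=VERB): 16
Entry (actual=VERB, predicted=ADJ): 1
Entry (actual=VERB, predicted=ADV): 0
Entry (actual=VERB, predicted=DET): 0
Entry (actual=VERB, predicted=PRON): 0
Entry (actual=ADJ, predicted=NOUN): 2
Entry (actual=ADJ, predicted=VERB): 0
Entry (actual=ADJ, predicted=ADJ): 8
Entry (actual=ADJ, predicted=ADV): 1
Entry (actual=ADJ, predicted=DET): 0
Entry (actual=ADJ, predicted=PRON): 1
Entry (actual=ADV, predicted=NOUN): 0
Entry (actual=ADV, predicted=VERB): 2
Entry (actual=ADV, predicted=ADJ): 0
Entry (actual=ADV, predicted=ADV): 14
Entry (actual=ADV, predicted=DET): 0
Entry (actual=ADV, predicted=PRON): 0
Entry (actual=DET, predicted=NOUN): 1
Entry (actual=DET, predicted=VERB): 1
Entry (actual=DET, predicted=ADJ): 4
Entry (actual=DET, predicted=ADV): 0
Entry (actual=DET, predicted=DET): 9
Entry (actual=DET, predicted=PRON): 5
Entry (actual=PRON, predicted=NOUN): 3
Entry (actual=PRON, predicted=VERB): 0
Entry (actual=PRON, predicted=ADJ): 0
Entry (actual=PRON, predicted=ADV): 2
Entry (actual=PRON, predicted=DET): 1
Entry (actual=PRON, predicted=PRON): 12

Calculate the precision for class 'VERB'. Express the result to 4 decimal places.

One-vs-rest for 'VERB': TP = diagonal; FP = other classes predicted 'VERB'; FN = 'VERB' predicted as other.
precision = TP/(TP+FP).
VERB: TP=16, FP=1+0+2+1+0=4 → 16/20 = 0.80000

0.8000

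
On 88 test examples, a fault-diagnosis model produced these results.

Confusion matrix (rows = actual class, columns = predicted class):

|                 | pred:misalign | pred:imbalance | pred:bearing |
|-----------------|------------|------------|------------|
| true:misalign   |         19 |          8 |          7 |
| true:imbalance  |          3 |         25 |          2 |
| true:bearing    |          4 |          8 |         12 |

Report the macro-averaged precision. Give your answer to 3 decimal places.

Per-class precision (TP/(TP+FP)):
  misalign: TP=19, FP=3+4=7 → 19/26 = 0.7308
  imbalance: TP=25, FP=8+8=16 → 25/41 = 0.6098
  bearing: TP=12, FP=7+2=9 → 12/21 = 0.5714
Macro-precision = mean = (0.7308 + 0.6098 + 0.5714) / 3 = 0.637

0.637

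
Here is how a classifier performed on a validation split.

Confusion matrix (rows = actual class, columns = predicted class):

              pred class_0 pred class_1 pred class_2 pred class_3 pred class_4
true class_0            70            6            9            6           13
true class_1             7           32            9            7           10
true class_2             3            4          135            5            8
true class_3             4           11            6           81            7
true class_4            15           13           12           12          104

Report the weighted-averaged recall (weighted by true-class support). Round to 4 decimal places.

Per-class recall (TP/(TP+FN)):
  class_0: TP=70, FN=6+9+6+13=34 → 70/104 = 0.67308
  class_1: TP=32, FN=7+9+7+10=33 → 32/65 = 0.49231
  class_2: TP=135, FN=3+4+5+8=20 → 135/155 = 0.87097
  class_3: TP=81, FN=4+11+6+7=28 → 81/109 = 0.74312
  class_4: TP=104, FN=15+13+12+12=52 → 104/156 = 0.66667
Weighted-recall = Σ (supportᵢ/N)·recallᵢ with N=589: (104/589)·0.67308 + (65/589)·0.49231 + (155/589)·0.87097 + (109/589)·0.74312 + (156/589)·0.66667 = 0.7165

0.7165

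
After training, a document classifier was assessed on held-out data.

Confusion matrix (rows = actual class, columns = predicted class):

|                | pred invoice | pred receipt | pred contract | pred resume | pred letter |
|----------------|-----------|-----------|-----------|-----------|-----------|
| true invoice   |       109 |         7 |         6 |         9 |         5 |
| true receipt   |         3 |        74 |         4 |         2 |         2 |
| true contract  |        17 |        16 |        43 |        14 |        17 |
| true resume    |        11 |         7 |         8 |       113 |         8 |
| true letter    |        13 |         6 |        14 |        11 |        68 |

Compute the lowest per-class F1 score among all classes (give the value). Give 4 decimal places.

Per-class F1 score (2·TP/(2·TP+FP+FN)):
  invoice: TP=109, FP=3+17+11+13=44, FN=7+6+9+5=27 → 218/289 = 0.75433
  receipt: TP=74, FP=7+16+7+6=36, FN=3+4+2+2=11 → 148/195 = 0.75897
  contract: TP=43, FP=6+4+8+14=32, FN=17+16+14+17=64 → 86/182 = 0.47253
  resume: TP=113, FP=9+2+14+11=36, FN=11+7+8+8=34 → 226/296 = 0.76351
  letter: TP=68, FP=5+2+17+8=32, FN=13+6+14+11=44 → 136/212 = 0.64151
Lowest is class 'contract' with F1 score = 0.4725.

0.4725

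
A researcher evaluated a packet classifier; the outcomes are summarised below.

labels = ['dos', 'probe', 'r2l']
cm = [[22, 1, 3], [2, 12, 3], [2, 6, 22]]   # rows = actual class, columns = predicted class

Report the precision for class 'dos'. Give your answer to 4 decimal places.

Treat 'dos' as positive and all other classes as negative.
precision = TP/(TP+FP).
dos: TP=22, FP=2+2=4 → 22/26 = 0.84615

0.8462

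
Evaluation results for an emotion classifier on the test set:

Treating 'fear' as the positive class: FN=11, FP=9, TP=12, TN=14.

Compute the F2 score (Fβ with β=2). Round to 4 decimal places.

0.5310

Fβ = (1+β²)·TP / ((1+β²)·TP + β²·FN + FP), with β²=4
= 5·12 / (5·12 + 4·11 + 9) = 0.5310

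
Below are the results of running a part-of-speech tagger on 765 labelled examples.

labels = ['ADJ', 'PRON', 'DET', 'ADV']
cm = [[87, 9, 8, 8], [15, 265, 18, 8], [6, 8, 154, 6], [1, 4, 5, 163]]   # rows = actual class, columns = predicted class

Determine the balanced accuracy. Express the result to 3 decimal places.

0.868

Balanced accuracy = mean of per-class recall.
  ADJ: recall = 87/112 = 0.7768
  PRON: recall = 265/306 = 0.8660
  DET: recall = 154/174 = 0.8851
  ADV: recall = 163/173 = 0.9422
Mean = (0.7768 + 0.8660 + 0.8851 + 0.9422) / 4 = 0.868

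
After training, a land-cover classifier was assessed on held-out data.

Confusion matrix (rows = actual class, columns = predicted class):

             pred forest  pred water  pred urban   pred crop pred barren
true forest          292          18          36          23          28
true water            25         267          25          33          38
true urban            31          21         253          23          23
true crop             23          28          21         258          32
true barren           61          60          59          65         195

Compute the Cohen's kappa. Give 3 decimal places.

0.566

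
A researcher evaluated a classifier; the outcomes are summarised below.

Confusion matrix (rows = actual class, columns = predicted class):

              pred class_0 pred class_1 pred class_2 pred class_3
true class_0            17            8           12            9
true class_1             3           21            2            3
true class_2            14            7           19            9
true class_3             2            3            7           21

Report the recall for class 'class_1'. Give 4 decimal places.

Take TP from the diagonal, FP from the rest of the 'class_1' prediction marginal, FN from the rest of the 'class_1' actual marginal.
recall = TP/(TP+FN).
class_1: TP=21, FN=3+2+3=8 → 21/29 = 0.72414

0.7241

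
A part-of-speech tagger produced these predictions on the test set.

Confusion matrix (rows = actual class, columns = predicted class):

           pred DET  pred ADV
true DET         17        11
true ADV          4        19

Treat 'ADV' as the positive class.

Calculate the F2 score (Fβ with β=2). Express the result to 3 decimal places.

Fβ = (1+β²)·TP / ((1+β²)·TP + β²·FN + FP), with β²=4
= 5·19 / (5·19 + 4·4 + 11) = 0.779

0.779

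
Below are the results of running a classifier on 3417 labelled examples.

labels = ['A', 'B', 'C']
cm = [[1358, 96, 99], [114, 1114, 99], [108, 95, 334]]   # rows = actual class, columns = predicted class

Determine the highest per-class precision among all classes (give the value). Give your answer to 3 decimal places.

Per-class precision (TP/(TP+FP)):
  A: TP=1358, FP=114+108=222 → 1358/1580 = 0.8595
  B: TP=1114, FP=96+95=191 → 1114/1305 = 0.8536
  C: TP=334, FP=99+99=198 → 334/532 = 0.6278
Highest is class 'A' with precision = 0.859.

0.859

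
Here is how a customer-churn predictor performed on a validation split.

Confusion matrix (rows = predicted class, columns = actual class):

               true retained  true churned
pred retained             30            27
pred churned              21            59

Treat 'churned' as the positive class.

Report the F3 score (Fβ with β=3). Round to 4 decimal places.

0.6909

Fβ = (1+β²)·TP / ((1+β²)·TP + β²·FN + FP), with β²=9
= 10·59 / (10·59 + 9·27 + 21) = 0.6909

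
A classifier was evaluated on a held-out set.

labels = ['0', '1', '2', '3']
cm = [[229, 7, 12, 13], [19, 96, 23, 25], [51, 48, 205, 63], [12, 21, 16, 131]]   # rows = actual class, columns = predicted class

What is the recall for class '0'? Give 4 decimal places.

Take TP from the diagonal, FP from the rest of the '0' prediction marginal, FN from the rest of the '0' actual marginal.
recall = TP/(TP+FN).
0: TP=229, FN=7+12+13=32 → 229/261 = 0.87739

0.8774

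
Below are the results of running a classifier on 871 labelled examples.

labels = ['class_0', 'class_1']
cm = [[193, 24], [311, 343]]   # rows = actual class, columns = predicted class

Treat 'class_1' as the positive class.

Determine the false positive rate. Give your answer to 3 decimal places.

FPR = FP/(FP+TN) = 24/(24+193) = 0.111

0.111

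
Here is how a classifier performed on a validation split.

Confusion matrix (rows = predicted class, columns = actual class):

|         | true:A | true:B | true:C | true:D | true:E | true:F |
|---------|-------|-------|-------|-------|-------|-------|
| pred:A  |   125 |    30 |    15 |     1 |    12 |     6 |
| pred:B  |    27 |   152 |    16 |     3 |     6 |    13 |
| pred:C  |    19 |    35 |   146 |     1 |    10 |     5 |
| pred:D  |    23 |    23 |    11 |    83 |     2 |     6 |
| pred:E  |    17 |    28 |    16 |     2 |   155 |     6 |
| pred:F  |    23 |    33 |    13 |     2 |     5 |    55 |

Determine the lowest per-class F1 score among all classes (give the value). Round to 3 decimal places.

Per-class F1 score (2·TP/(2·TP+FP+FN)):
  A: TP=125, FP=30+15+1+12+6=64, FN=27+19+23+17+23=109 → 250/423 = 0.5910
  B: TP=152, FP=27+16+3+6+13=65, FN=30+35+23+28+33=149 → 304/518 = 0.5869
  C: TP=146, FP=19+35+1+10+5=70, FN=15+16+11+16+13=71 → 292/433 = 0.6744
  D: TP=83, FP=23+23+11+2+6=65, FN=1+3+1+2+2=9 → 166/240 = 0.6917
  E: TP=155, FP=17+28+16+2+6=69, FN=12+6+10+2+5=35 → 310/414 = 0.7488
  F: TP=55, FP=23+33+13+2+5=76, FN=6+13+5+6+6=36 → 110/222 = 0.4955
Lowest is class 'F' with F1 score = 0.495.

0.495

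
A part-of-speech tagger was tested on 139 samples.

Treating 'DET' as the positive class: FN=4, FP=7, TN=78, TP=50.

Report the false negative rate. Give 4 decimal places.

0.0741

FNR = FN/(FN+TP) = 4/(4+50) = 0.0741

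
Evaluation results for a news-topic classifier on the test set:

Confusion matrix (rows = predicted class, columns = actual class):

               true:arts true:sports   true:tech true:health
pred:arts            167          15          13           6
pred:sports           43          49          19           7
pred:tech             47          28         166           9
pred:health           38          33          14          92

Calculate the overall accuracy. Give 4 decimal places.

0.6354

Accuracy = trace / total = (167+49+166+92=474) / 746 = 474/746 = 0.6354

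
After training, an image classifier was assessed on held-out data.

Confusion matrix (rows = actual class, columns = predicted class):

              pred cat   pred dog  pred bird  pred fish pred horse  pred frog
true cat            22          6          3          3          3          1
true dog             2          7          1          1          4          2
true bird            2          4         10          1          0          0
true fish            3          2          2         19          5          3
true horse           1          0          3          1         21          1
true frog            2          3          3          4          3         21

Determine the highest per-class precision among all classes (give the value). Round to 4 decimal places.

Per-class precision (TP/(TP+FP)):
  cat: TP=22, FP=2+2+3+1+2=10 → 22/32 = 0.68750
  dog: TP=7, FP=6+4+2+0+3=15 → 7/22 = 0.31818
  bird: TP=10, FP=3+1+2+3+3=12 → 10/22 = 0.45455
  fish: TP=19, FP=3+1+1+1+4=10 → 19/29 = 0.65517
  horse: TP=21, FP=3+4+0+5+3=15 → 21/36 = 0.58333
  frog: TP=21, FP=1+2+0+3+1=7 → 21/28 = 0.75000
Highest is class 'frog' with precision = 0.7500.

0.7500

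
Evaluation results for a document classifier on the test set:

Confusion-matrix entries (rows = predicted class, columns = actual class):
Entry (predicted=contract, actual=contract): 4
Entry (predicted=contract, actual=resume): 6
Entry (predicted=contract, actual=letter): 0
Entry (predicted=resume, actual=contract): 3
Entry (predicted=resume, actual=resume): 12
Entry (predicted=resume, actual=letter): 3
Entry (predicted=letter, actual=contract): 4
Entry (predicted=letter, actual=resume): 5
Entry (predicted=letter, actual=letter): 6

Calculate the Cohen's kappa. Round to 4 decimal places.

0.2412

Observed agreement pₒ = trace/N = 22/43 = 0.51163
Expected agreement pₑ = Σ (rowᵢ·colᵢ)/N² = (11·10 + 23·18 + 9·15)/43² = 0.35641
κ = (pₒ − pₑ)/(1 − pₑ) = (0.51163 − 0.35641)/(1 − 0.35641) = 0.2412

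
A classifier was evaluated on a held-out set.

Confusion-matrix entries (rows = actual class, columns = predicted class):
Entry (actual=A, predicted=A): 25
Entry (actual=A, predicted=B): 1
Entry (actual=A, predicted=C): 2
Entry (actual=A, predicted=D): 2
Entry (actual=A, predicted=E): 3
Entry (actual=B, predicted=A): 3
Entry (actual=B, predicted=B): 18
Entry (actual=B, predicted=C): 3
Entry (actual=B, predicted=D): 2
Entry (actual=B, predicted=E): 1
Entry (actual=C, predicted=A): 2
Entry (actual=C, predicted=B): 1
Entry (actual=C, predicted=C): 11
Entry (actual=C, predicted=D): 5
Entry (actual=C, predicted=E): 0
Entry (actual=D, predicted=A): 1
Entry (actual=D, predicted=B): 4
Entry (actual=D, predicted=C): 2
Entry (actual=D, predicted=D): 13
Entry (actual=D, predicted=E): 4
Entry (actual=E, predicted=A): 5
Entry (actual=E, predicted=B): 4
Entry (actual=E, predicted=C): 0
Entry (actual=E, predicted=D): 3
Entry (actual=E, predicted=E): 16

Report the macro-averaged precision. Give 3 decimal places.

0.627

Per-class precision (TP/(TP+FP)):
  A: TP=25, FP=3+2+1+5=11 → 25/36 = 0.6944
  B: TP=18, FP=1+1+4+4=10 → 18/28 = 0.6429
  C: TP=11, FP=2+3+2+0=7 → 11/18 = 0.6111
  D: TP=13, FP=2+2+5+3=12 → 13/25 = 0.5200
  E: TP=16, FP=3+1+0+4=8 → 16/24 = 0.6667
Macro-precision = mean = (0.6944 + 0.6429 + 0.6111 + 0.5200 + 0.6667) / 5 = 0.627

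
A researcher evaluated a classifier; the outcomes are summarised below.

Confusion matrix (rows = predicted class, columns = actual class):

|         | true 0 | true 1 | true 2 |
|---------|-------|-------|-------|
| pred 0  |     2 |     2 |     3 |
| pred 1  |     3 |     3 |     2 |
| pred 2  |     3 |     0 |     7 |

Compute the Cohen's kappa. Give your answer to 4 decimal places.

Observed agreement pₒ = trace/N = 12/25 = 0.48000
Expected agreement pₑ = Σ (rowᵢ·colᵢ)/N² = (8·7 + 5·8 + 12·10)/25² = 0.34560
κ = (pₒ − pₑ)/(1 − pₑ) = (0.48000 − 0.34560)/(1 − 0.34560) = 0.2054

0.2054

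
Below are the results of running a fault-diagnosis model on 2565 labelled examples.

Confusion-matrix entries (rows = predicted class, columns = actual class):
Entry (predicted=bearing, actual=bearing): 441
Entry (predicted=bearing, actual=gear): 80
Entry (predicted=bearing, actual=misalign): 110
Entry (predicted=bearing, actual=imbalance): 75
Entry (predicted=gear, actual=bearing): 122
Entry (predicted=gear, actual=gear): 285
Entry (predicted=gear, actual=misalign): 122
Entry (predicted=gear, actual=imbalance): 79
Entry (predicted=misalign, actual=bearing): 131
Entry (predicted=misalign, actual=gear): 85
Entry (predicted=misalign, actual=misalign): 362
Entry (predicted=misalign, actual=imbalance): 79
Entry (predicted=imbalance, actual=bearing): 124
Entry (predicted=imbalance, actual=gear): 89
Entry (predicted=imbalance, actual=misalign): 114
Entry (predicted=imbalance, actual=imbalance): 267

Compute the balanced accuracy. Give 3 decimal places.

0.528

Balanced accuracy = mean of per-class recall.
  bearing: recall = 441/818 = 0.5391
  gear: recall = 285/539 = 0.5288
  misalign: recall = 362/708 = 0.5113
  imbalance: recall = 267/500 = 0.5340
Mean = (0.5391 + 0.5288 + 0.5113 + 0.5340) / 4 = 0.528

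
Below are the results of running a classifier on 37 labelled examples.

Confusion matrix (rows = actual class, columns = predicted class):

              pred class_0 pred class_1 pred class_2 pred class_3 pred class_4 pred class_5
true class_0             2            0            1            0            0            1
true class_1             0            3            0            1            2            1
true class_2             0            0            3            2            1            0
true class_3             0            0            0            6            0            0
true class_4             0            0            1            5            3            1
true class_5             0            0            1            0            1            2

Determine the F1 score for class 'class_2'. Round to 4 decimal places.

0.5000

F1 score = 2·TP/(2·TP+FP+FN).
class_2: TP=3, FP=1+0+0+1+1=3, FN=0+0+2+1+0=3 → 6/12 = 0.50000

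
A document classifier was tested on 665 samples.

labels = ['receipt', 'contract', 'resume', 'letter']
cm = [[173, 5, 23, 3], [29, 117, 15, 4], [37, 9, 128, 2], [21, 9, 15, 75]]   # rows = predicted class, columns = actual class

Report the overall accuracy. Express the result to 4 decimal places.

0.7414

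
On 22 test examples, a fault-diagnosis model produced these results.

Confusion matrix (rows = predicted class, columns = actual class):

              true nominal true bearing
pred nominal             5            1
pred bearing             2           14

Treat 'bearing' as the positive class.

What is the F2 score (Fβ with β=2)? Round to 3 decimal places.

0.921

Fβ = (1+β²)·TP / ((1+β²)·TP + β²·FN + FP), with β²=4
= 5·14 / (5·14 + 4·1 + 2) = 0.921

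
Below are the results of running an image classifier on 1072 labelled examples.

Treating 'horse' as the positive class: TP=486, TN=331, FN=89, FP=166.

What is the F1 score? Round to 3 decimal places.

Precision = TP/(TP+FP) = 486/652 = 0.7454
Recall = TP/(TP+FN) = 486/575 = 0.8452
F1 = 2·TP/(2·TP+FP+FN) = 972/1227 = 0.792

0.792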